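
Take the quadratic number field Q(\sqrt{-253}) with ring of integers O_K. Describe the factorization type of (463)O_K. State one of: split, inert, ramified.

-253 mod 4 = 3, hence disc K = 4·(-253) = -1012 and O_K = ℤ[√-253].
Since gcd(463, -1012) = 1 the prime 463 does not ramify.
(-253/463) = 210^231 mod 463 = 462, giving Legendre symbol -1.
(-253/463) = -1, so 463 is inert.

463 remains inert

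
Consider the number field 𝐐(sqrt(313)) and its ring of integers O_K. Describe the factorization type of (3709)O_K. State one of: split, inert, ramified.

d = 313 ≡ 1 (mod 4), so O_K = ℤ[(1+√313)/2] and disc(K) = d = 313.
disc(K) = 313 is not divisible by 3709; 3709 is unramified.
Euler's criterion: 313^1854 mod 3709 = 3708. Thus (313|3709) = -1.
Legendre symbol -1 ⇒ 3709 is inert.

p is inert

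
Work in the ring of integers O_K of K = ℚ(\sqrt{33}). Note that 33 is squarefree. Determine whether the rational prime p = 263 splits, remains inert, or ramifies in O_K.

split

33 mod 4 = 1, hence disc K = 33 and O_K = ℤ[(1+√33)/2].
disc(K) = 33 is not divisible by 263; 263 is unramified.
Euler's criterion: 33^131 mod 263 = 1. Thus (33|263) = 1.
d is a quadratic residue mod p, hence 263 splits in O_K.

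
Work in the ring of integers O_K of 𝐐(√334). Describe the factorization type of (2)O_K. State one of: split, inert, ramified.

Since 334 ≢ 1 mod 4, the ring of integers is ℤ[√334] with discriminant 4·334 = 1336.
2 divides disc(K) = 1336, so 2 ramifies.

2 is ramified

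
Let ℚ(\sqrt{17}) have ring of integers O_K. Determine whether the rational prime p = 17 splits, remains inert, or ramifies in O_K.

ramified

Since 17 ≡ 1 mod 4, the ring of integers is ℤ[(1+√17)/2] with discriminant 17.
Ramification test: 17 | 17. The prime 17 ramifies in K.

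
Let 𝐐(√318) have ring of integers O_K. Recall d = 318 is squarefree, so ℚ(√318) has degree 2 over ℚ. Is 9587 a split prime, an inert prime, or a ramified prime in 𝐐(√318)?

318 mod 4 = 2, hence disc K = 4·318 = 1272 and O_K = ℤ[√318].
disc(K) = 1272 is not divisible by 9587; 9587 is unramified.
Compute (318/9587) via Euler: 318^((9587-1)/2) mod 9587 = 9586, so (318/9587) = -1.
d is a non-residue mod p, hence 9587 remains inert in O_K.

inert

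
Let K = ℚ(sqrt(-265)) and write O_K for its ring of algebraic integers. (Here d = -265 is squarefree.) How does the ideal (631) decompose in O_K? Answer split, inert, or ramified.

-265 mod 4 = 3, hence disc K = 4·(-265) = -1060 and O_K = ℤ[√-265].
Since gcd(631, -1060) = 1 the prime 631 does not ramify.
Legendre symbol by Euler's criterion: (-265/631) ≡ (-265)^315 ≡ 1 (mod 631), i.e. (-265/631) = 1.
(-265/631) = 1, so 631 splits.

631 splits in O_K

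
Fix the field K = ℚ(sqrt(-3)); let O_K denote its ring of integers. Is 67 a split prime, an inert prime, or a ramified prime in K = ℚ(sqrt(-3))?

67 splits in O_K

Since -3 ≡ 1 mod 4, the ring of integers is ℤ[(1+√-3)/2] with discriminant -3.
Since gcd(67, -3) = 1 the prime 67 does not ramify.
Euler's criterion: (-3)^33 mod 67 = 1. Thus (-3|67) = 1.
d is a quadratic residue mod p, hence 67 splits in O_K.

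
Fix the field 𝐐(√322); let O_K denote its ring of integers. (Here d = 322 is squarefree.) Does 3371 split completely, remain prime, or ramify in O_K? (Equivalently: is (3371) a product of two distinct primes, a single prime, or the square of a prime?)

remains prime (inert)

Since 322 ≢ 1 mod 4, the ring of integers is ℤ[√322] with discriminant 4·322 = 1288.
3371 ∤ 1288, so 3371 is unramified.
Euler's criterion: 322^1685 mod 3371 = 3370. Thus (322|3371) = -1.
(322/3371) = -1, so 3371 is inert.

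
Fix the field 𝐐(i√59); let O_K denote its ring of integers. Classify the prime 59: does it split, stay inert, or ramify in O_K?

ramified

-59 mod 4 = 1, hence disc K = -59 and O_K = ℤ[(1+√-59)/2].
disc(K) = -59 = 59·(-1), so p = 59 is ramified.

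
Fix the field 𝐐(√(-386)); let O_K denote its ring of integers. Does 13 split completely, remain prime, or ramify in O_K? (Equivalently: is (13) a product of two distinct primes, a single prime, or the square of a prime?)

p splits

Since -386 ≢ 1 mod 4, the ring of integers is ℤ[√-386] with discriminant 4·(-386) = -1544.
disc(K) = -1544 is not divisible by 13; 13 is unramified.
Euler's criterion: (-386)^6 mod 13 = 1. Thus (-386|13) = 1.
Legendre symbol 1 ⇒ 13 is split.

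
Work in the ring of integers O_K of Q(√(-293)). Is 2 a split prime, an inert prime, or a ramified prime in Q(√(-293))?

Since -293 ≢ 1 mod 4, the ring of integers is ℤ[√-293] with discriminant 4·(-293) = -1172.
disc(K) = -1172 = 2·(-586), so p = 2 is ramified.

ramifies in O_K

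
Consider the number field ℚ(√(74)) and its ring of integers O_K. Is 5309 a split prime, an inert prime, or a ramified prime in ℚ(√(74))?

p splits

Since 74 ≢ 1 mod 4, the ring of integers is ℤ[√74] with discriminant 4·74 = 296.
disc(K) = 296 is not divisible by 5309; 5309 is unramified.
(74/5309) = 74^2654 mod 5309 = 1, giving Legendre symbol 1.
d is a quadratic residue mod p, hence 5309 splits in O_K.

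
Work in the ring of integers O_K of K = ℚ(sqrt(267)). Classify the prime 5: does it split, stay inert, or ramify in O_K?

inert — (5) stays prime in O_K

Since 267 ≢ 1 mod 4, the ring of integers is ℤ[√267] with discriminant 4·267 = 1068.
disc(K) = 1068 is not divisible by 5; 5 is unramified.
Legendre symbol by Euler's criterion: (267/5) ≡ 267^2 ≡ 4 (mod 5), i.e. (267/5) = -1.
Legendre symbol -1 ⇒ 5 is inert.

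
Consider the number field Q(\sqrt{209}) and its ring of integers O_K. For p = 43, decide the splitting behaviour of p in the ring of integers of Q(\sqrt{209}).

Since 209 ≡ 1 mod 4, the ring of integers is ℤ[(1+√209)/2] with discriminant 209.
Since gcd(43, 209) = 1 the prime 43 does not ramify.
Legendre symbol by Euler's criterion: (209/43) ≡ 209^21 ≡ 42 (mod 43), i.e. (209/43) = -1.
Legendre symbol -1 ⇒ 43 is inert.

43 remains inert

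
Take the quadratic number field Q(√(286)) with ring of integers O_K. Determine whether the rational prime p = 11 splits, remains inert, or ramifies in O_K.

286 mod 4 = 2, hence disc K = 4·286 = 1144 and O_K = ℤ[√286].
disc(K) = 1144 = 11·104, so p = 11 is ramified.

ramifies in O_K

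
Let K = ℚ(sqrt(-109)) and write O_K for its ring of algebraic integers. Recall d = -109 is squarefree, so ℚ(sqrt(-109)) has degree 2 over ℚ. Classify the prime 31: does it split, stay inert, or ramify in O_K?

-109 mod 4 = 3, hence disc K = 4·(-109) = -436 and O_K = ℤ[√-109].
31 ∤ -436, so 31 is unramified.
Euler's criterion: (-109)^15 mod 31 = 30. Thus (-109|31) = -1.
Legendre symbol -1 ⇒ 31 is inert.

31 remains inert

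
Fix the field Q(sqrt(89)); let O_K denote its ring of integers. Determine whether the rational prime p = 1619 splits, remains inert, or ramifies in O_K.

split

89 mod 4 = 1, hence disc K = 89 and O_K = ℤ[(1+√89)/2].
disc(K) = 89 is not divisible by 1619; 1619 is unramified.
Euler's criterion: 89^809 mod 1619 = 1. Thus (89|1619) = 1.
Legendre symbol 1 ⇒ 1619 is split.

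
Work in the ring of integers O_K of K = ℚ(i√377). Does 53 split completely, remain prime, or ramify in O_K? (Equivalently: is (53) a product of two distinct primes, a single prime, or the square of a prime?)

-377 mod 4 = 3, hence disc K = 4·(-377) = -1508 and O_K = ℤ[√-377].
53 ∤ -1508, so 53 is unramified.
Compute (-377/53) via Euler: 47^((53-1)/2) mod 53 = 1, so (-377/53) = 1.
Legendre symbol 1 ⇒ 53 is split.

split — (53) = 𝔭₁𝔭₂ with 𝔭₁ ≠ 𝔭₂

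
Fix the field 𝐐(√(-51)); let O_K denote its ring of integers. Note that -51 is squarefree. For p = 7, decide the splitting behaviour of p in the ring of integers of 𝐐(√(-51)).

p is inert

-51 mod 4 = 1, hence disc K = -51 and O_K = ℤ[(1+√-51)/2].
Since gcd(7, -51) = 1 the prime 7 does not ramify.
(-51/7) = 5^3 mod 7 = 6, giving Legendre symbol -1.
Legendre symbol -1 ⇒ 7 is inert.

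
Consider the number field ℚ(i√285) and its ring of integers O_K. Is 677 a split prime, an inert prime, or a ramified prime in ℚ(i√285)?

remains prime (inert)

Since -285 ≢ 1 mod 4, the ring of integers is ℤ[√-285] with discriminant 4·(-285) = -1140.
Since gcd(677, -1140) = 1 the prime 677 does not ramify.
Legendre symbol by Euler's criterion: (-285/677) ≡ (-285)^338 ≡ 676 (mod 677), i.e. (-285/677) = -1.
Legendre symbol -1 ⇒ 677 is inert.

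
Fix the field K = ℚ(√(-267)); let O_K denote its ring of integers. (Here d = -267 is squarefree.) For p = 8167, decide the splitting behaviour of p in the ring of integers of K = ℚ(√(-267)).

p splits

d = -267 ≡ 1 (mod 4), so O_K = ℤ[(1+√-267)/2] and disc(K) = d = -267.
Since gcd(8167, -267) = 1 the prime 8167 does not ramify.
Legendre symbol by Euler's criterion: (-267/8167) ≡ (-267)^4083 ≡ 1 (mod 8167), i.e. (-267/8167) = 1.
(-267/8167) = 1, so 8167 splits.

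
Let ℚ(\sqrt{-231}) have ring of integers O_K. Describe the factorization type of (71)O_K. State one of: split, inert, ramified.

-231 mod 4 = 1, hence disc K = -231 and O_K = ℤ[(1+√-231)/2].
Since gcd(71, -231) = 1 the prime 71 does not ramify.
Euler's criterion: (-231)^35 mod 71 = 70. Thus (-231|71) = -1.
(-231/71) = -1, so 71 is inert.

p is inert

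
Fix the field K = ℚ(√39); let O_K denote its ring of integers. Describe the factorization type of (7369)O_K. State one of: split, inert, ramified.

Since 39 ≢ 1 mod 4, the ring of integers is ℤ[√39] with discriminant 4·39 = 156.
Since gcd(7369, 156) = 1 the prime 7369 does not ramify.
Legendre symbol by Euler's criterion: (39/7369) ≡ 39^3684 ≡ 7368 (mod 7369), i.e. (39/7369) = -1.
d is a non-residue mod p, hence 7369 remains inert in O_K.

inert — (7369) stays prime in O_K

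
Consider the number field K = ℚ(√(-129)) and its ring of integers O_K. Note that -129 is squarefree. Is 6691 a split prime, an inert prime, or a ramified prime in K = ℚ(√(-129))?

-129 mod 4 = 3, hence disc K = 4·(-129) = -516 and O_K = ℤ[√-129].
6691 ∤ -516, so 6691 is unramified.
Legendre symbol by Euler's criterion: (-129/6691) ≡ (-129)^3345 ≡ 1 (mod 6691), i.e. (-129/6691) = 1.
d is a quadratic residue mod p, hence 6691 splits in O_K.

split — (6691) = 𝔭₁𝔭₂ with 𝔭₁ ≠ 𝔭₂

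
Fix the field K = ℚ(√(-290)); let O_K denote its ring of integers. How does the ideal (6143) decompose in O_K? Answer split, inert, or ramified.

p splits

Since -290 ≢ 1 mod 4, the ring of integers is ℤ[√-290] with discriminant 4·(-290) = -1160.
disc(K) = -1160 is not divisible by 6143; 6143 is unramified.
Euler's criterion: (-290)^3071 mod 6143 = 1. Thus (-290|6143) = 1.
(-290/6143) = 1, so 6143 splits.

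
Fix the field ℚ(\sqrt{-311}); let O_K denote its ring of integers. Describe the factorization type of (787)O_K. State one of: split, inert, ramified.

d = -311 ≡ 1 (mod 4), so O_K = ℤ[(1+√-311)/2] and disc(K) = d = -311.
disc(K) = -311 is not divisible by 787; 787 is unramified.
(-311/787) = 476^393 mod 787 = 786, giving Legendre symbol -1.
(-311/787) = -1, so 787 is inert.

p is inert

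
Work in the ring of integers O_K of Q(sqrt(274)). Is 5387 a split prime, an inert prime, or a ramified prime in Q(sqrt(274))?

5387 remains inert

Since 274 ≢ 1 mod 4, the ring of integers is ℤ[√274] with discriminant 4·274 = 1096.
5387 ∤ 1096, so 5387 is unramified.
Compute (274/5387) via Euler: 274^((5387-1)/2) mod 5387 = 5386, so (274/5387) = -1.
d is a non-residue mod p, hence 5387 remains inert in O_K.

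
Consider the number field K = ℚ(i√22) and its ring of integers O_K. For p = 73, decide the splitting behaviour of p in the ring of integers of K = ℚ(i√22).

inert — (73) stays prime in O_K

d = -22 ≡ 2 (mod 4), so O_K = ℤ[√-22] and disc(K) = 4d = -88.
disc(K) = -88 is not divisible by 73; 73 is unramified.
Legendre symbol by Euler's criterion: (-22/73) ≡ (-22)^36 ≡ 72 (mod 73), i.e. (-22/73) = -1.
(-22/73) = -1, so 73 is inert.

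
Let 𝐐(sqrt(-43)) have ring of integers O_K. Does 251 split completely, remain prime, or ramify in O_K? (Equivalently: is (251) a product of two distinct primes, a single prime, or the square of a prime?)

Since -43 ≡ 1 mod 4, the ring of integers is ℤ[(1+√-43)/2] with discriminant -43.
251 ∤ -43, so 251 is unramified.
Euler's criterion: (-43)^125 mod 251 = 1. Thus (-43|251) = 1.
(-43/251) = 1, so 251 splits.

splits completely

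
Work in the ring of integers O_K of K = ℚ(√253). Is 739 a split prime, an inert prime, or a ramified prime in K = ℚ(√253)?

inert

253 mod 4 = 1, hence disc K = 253 and O_K = ℤ[(1+√253)/2].
disc(K) = 253 is not divisible by 739; 739 is unramified.
Legendre symbol by Euler's criterion: (253/739) ≡ 253^369 ≡ 738 (mod 739), i.e. (253/739) = -1.
Legendre symbol -1 ⇒ 739 is inert.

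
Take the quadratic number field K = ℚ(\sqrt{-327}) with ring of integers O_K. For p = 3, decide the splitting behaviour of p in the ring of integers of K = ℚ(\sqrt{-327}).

Since -327 ≡ 1 mod 4, the ring of integers is ℤ[(1+√-327)/2] with discriminant -327.
3 divides disc(K) = -327, so 3 ramifies.

ramified — (3) = 𝔭²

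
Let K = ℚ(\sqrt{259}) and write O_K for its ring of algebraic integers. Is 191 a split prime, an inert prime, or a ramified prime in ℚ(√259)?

splits completely

d = 259 ≡ 3 (mod 4), so O_K = ℤ[√259] and disc(K) = 4d = 1036.
191 ∤ 1036, so 191 is unramified.
Compute (259/191) via Euler: 68^((191-1)/2) mod 191 = 1, so (259/191) = 1.
(259/191) = 1, so 191 splits.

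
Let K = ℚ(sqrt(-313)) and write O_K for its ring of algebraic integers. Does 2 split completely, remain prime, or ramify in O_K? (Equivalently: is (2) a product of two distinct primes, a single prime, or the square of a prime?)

2 is ramified

Since -313 ≢ 1 mod 4, the ring of integers is ℤ[√-313] with discriminant 4·(-313) = -1252.
disc(K) = -1252 = 2·(-626), so p = 2 is ramified.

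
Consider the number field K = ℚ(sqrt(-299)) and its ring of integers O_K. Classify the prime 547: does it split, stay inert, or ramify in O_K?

d = -299 ≡ 1 (mod 4), so O_K = ℤ[(1+√-299)/2] and disc(K) = d = -299.
547 ∤ -299, so 547 is unramified.
(-299/547) = 248^273 mod 547 = 1, giving Legendre symbol 1.
d is a quadratic residue mod p, hence 547 splits in O_K.

split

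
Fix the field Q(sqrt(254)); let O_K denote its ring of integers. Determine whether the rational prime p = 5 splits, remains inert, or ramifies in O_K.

splits completely

254 mod 4 = 2, hence disc K = 4·254 = 1016 and O_K = ℤ[√254].
Since gcd(5, 1016) = 1 the prime 5 does not ramify.
Legendre symbol by Euler's criterion: (254/5) ≡ 254^2 ≡ 1 (mod 5), i.e. (254/5) = 1.
d is a quadratic residue mod p, hence 5 splits in O_K.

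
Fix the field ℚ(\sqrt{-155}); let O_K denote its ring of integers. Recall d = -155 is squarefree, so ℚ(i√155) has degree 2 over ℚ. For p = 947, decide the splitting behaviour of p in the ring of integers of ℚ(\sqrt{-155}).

p splits

-155 mod 4 = 1, hence disc K = -155 and O_K = ℤ[(1+√-155)/2].
disc(K) = -155 is not divisible by 947; 947 is unramified.
Legendre symbol by Euler's criterion: (-155/947) ≡ (-155)^473 ≡ 1 (mod 947), i.e. (-155/947) = 1.
Legendre symbol 1 ⇒ 947 is split.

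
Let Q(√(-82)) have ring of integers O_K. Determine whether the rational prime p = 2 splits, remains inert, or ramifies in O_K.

d = -82 ≡ 2 (mod 4), so O_K = ℤ[√-82] and disc(K) = 4d = -328.
Ramification test: 2 | -328. The prime 2 ramifies in K.

ramified — (2) = 𝔭²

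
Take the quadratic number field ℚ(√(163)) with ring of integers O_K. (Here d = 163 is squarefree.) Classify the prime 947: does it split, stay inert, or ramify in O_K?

947 remains inert

163 mod 4 = 3, hence disc K = 4·163 = 652 and O_K = ℤ[√163].
disc(K) = 652 is not divisible by 947; 947 is unramified.
Legendre symbol by Euler's criterion: (163/947) ≡ 163^473 ≡ 946 (mod 947), i.e. (163/947) = -1.
d is a non-residue mod p, hence 947 remains inert in O_K.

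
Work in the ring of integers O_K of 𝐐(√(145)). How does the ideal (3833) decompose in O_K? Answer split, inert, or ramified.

inert — (3833) stays prime in O_K

145 mod 4 = 1, hence disc K = 145 and O_K = ℤ[(1+√145)/2].
Since gcd(3833, 145) = 1 the prime 3833 does not ramify.
Euler's criterion: 145^1916 mod 3833 = 3832. Thus (145|3833) = -1.
Legendre symbol -1 ⇒ 3833 is inert.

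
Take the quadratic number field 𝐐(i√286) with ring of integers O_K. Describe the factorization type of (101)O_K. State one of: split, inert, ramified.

Since -286 ≢ 1 mod 4, the ring of integers is ℤ[√-286] with discriminant 4·(-286) = -1144.
101 ∤ -1144, so 101 is unramified.
Compute (-286/101) via Euler: 17^((101-1)/2) mod 101 = 1, so (-286/101) = 1.
d is a quadratic residue mod p, hence 101 splits in O_K.

split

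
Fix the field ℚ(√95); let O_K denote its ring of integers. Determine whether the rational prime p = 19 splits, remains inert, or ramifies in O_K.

ramified — (19) = 𝔭²

Since 95 ≢ 1 mod 4, the ring of integers is ℤ[√95] with discriminant 4·95 = 380.
disc(K) = 380 = 19·20, so p = 19 is ramified.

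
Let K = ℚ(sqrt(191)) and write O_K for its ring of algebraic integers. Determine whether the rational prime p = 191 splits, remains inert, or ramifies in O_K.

ramified

d = 191 ≡ 3 (mod 4), so O_K = ℤ[√191] and disc(K) = 4d = 764.
Ramification test: 191 | 764. The prime 191 ramifies in K.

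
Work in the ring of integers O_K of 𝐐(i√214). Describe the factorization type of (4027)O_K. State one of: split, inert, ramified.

p splits

Since -214 ≢ 1 mod 4, the ring of integers is ℤ[√-214] with discriminant 4·(-214) = -856.
4027 ∤ -856, so 4027 is unramified.
Compute (-214/4027) via Euler: 3813^((4027-1)/2) mod 4027 = 1, so (-214/4027) = 1.
d is a quadratic residue mod p, hence 4027 splits in O_K.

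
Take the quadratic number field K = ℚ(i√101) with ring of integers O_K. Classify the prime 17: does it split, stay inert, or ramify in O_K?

17 splits in O_K

d = -101 ≡ 3 (mod 4), so O_K = ℤ[√-101] and disc(K) = 4d = -404.
Since gcd(17, -404) = 1 the prime 17 does not ramify.
Euler's criterion: (-101)^8 mod 17 = 1. Thus (-101|17) = 1.
Legendre symbol 1 ⇒ 17 is split.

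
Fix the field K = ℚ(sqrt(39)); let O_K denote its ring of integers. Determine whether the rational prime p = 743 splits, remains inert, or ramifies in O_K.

Since 39 ≢ 1 mod 4, the ring of integers is ℤ[√39] with discriminant 4·39 = 156.
disc(K) = 156 is not divisible by 743; 743 is unramified.
Compute (39/743) via Euler: 39^((743-1)/2) mod 743 = 742, so (39/743) = -1.
Legendre symbol -1 ⇒ 743 is inert.

p is inert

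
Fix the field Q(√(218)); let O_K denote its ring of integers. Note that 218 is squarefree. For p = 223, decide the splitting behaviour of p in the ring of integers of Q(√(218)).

218 mod 4 = 2, hence disc K = 4·218 = 872 and O_K = ℤ[√218].
223 ∤ 872, so 223 is unramified.
Legendre symbol by Euler's criterion: (218/223) ≡ 218^111 ≡ 1 (mod 223), i.e. (218/223) = 1.
Legendre symbol 1 ⇒ 223 is split.

split — (223) = 𝔭₁𝔭₂ with 𝔭₁ ≠ 𝔭₂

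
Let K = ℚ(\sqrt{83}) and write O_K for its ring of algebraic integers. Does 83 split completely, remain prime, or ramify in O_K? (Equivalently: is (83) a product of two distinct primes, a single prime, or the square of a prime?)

ramified — (83) = 𝔭²

d = 83 ≡ 3 (mod 4), so O_K = ℤ[√83] and disc(K) = 4d = 332.
Ramification test: 83 | 332. The prime 83 ramifies in K.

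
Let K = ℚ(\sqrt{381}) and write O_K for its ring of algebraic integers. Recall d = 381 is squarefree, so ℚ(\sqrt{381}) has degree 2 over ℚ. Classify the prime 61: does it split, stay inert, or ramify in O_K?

d = 381 ≡ 1 (mod 4), so O_K = ℤ[(1+√381)/2] and disc(K) = d = 381.
Since gcd(61, 381) = 1 the prime 61 does not ramify.
(381/61) = 15^30 mod 61 = 1, giving Legendre symbol 1.
(381/61) = 1, so 61 splits.

p splits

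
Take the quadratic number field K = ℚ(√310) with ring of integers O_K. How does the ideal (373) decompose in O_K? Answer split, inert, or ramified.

Since 310 ≢ 1 mod 4, the ring of integers is ℤ[√310] with discriminant 4·310 = 1240.
Since gcd(373, 1240) = 1 the prime 373 does not ramify.
Euler's criterion: 310^186 mod 373 = 1. Thus (310|373) = 1.
Legendre symbol 1 ⇒ 373 is split.

373 splits in O_K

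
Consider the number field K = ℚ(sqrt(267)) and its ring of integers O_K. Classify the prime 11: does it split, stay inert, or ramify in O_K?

p splits

Since 267 ≢ 1 mod 4, the ring of integers is ℤ[√267] with discriminant 4·267 = 1068.
Since gcd(11, 1068) = 1 the prime 11 does not ramify.
Legendre symbol by Euler's criterion: (267/11) ≡ 267^5 ≡ 1 (mod 11), i.e. (267/11) = 1.
Legendre symbol 1 ⇒ 11 is split.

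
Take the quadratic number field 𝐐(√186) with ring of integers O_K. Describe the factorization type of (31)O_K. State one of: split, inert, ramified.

d = 186 ≡ 2 (mod 4), so O_K = ℤ[√186] and disc(K) = 4d = 744.
disc(K) = 744 = 31·24, so p = 31 is ramified.

p ramifies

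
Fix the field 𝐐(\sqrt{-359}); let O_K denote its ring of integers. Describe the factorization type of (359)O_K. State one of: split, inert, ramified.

Since -359 ≡ 1 mod 4, the ring of integers is ℤ[(1+√-359)/2] with discriminant -359.
359 divides disc(K) = -359, so 359 ramifies.

p ramifies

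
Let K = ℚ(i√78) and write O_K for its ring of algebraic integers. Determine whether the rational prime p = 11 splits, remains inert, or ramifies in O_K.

-78 mod 4 = 2, hence disc K = 4·(-78) = -312 and O_K = ℤ[√-78].
disc(K) = -312 is not divisible by 11; 11 is unramified.
Legendre symbol by Euler's criterion: (-78/11) ≡ (-78)^5 ≡ 10 (mod 11), i.e. (-78/11) = -1.
(-78/11) = -1, so 11 is inert.

remains prime (inert)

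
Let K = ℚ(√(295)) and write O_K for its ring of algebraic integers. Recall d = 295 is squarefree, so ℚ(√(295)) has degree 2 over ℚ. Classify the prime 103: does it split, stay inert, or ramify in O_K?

p is inert

295 mod 4 = 3, hence disc K = 4·295 = 1180 and O_K = ℤ[√295].
103 ∤ 1180, so 103 is unramified.
Euler's criterion: 295^51 mod 103 = 102. Thus (295|103) = -1.
(295/103) = -1, so 103 is inert.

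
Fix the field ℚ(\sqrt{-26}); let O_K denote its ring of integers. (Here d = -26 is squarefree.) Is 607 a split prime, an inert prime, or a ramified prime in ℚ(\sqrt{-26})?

remains prime (inert)

-26 mod 4 = 2, hence disc K = 4·(-26) = -104 and O_K = ℤ[√-26].
607 ∤ -104, so 607 is unramified.
Compute (-26/607) via Euler: 581^((607-1)/2) mod 607 = 606, so (-26/607) = -1.
d is a non-residue mod p, hence 607 remains inert in O_K.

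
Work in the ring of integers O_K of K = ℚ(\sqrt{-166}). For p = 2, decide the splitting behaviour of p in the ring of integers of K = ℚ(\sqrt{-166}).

ramifies in O_K

-166 mod 4 = 2, hence disc K = 4·(-166) = -664 and O_K = ℤ[√-166].
disc(K) = -664 = 2·(-332), so p = 2 is ramified.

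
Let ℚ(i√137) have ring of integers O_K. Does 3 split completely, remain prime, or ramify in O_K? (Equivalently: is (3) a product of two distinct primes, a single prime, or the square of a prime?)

-137 mod 4 = 3, hence disc K = 4·(-137) = -548 and O_K = ℤ[√-137].
3 ∤ -548, so 3 is unramified.
Euler's criterion: (-137)^1 mod 3 = 1. Thus (-137|3) = 1.
Legendre symbol 1 ⇒ 3 is split.

split — (3) = 𝔭₁𝔭₂ with 𝔭₁ ≠ 𝔭₂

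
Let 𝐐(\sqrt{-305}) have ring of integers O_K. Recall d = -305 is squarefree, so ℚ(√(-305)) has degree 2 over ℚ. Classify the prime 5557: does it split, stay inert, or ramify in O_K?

p splits

d = -305 ≡ 3 (mod 4), so O_K = ℤ[√-305] and disc(K) = 4d = -1220.
disc(K) = -1220 is not divisible by 5557; 5557 is unramified.
(-305/5557) = 5252^2778 mod 5557 = 1, giving Legendre symbol 1.
(-305/5557) = 1, so 5557 splits.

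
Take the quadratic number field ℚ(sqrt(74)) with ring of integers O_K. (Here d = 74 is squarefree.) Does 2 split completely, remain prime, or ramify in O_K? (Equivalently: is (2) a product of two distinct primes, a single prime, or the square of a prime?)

ramifies in O_K

Since 74 ≢ 1 mod 4, the ring of integers is ℤ[√74] with discriminant 4·74 = 296.
Ramification test: 2 | 296. The prime 2 ramifies in K.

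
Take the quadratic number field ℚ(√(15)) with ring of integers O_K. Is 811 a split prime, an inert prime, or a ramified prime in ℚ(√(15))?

d = 15 ≡ 3 (mod 4), so O_K = ℤ[√15] and disc(K) = 4d = 60.
Since gcd(811, 60) = 1 the prime 811 does not ramify.
Euler's criterion: 15^405 mod 811 = 810. Thus (15|811) = -1.
d is a non-residue mod p, hence 811 remains inert in O_K.

811 remains inert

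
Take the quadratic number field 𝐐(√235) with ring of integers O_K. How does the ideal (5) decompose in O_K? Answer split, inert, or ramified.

p ramifies

235 mod 4 = 3, hence disc K = 4·235 = 940 and O_K = ℤ[√235].
5 divides disc(K) = 940, so 5 ramifies.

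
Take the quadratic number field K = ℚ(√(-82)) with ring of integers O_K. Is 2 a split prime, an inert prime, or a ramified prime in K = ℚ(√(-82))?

ramified — (2) = 𝔭²

Since -82 ≢ 1 mod 4, the ring of integers is ℤ[√-82] with discriminant 4·(-82) = -328.
2 divides disc(K) = -328, so 2 ramifies.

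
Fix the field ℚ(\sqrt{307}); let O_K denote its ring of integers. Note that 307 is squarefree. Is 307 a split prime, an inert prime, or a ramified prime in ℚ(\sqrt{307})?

ramified — (307) = 𝔭²

Since 307 ≢ 1 mod 4, the ring of integers is ℤ[√307] with discriminant 4·307 = 1228.
disc(K) = 1228 = 307·4, so p = 307 is ramified.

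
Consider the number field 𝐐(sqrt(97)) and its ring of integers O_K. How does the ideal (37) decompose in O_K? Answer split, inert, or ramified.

37 remains inert

97 mod 4 = 1, hence disc K = 97 and O_K = ℤ[(1+√97)/2].
37 ∤ 97, so 37 is unramified.
Compute (97/37) via Euler: 23^((37-1)/2) mod 37 = 36, so (97/37) = -1.
(97/37) = -1, so 37 is inert.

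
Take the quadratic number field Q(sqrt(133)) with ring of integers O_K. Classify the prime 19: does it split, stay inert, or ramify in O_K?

Since 133 ≡ 1 mod 4, the ring of integers is ℤ[(1+√133)/2] with discriminant 133.
19 divides disc(K) = 133, so 19 ramifies.

ramifies in O_K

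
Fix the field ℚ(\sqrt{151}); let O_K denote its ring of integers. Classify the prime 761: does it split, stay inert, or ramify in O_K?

Since 151 ≢ 1 mod 4, the ring of integers is ℤ[√151] with discriminant 4·151 = 604.
Since gcd(761, 604) = 1 the prime 761 does not ramify.
Legendre symbol by Euler's criterion: (151/761) ≡ 151^380 ≡ 760 (mod 761), i.e. (151/761) = -1.
Legendre symbol -1 ⇒ 761 is inert.

remains prime (inert)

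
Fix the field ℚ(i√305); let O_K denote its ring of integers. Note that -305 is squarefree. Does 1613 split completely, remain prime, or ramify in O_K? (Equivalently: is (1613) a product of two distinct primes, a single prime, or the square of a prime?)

Since -305 ≢ 1 mod 4, the ring of integers is ℤ[√-305] with discriminant 4·(-305) = -1220.
Since gcd(1613, -1220) = 1 the prime 1613 does not ramify.
Euler's criterion: (-305)^806 mod 1613 = 1612. Thus (-305|1613) = -1.
d is a non-residue mod p, hence 1613 remains inert in O_K.

inert — (1613) stays prime in O_K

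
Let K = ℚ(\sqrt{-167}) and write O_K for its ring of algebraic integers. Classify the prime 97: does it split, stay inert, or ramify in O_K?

-167 mod 4 = 1, hence disc K = -167 and O_K = ℤ[(1+√-167)/2].
Since gcd(97, -167) = 1 the prime 97 does not ramify.
Euler's criterion: (-167)^48 mod 97 = 1. Thus (-167|97) = 1.
Legendre symbol 1 ⇒ 97 is split.

split — (97) = 𝔭₁𝔭₂ with 𝔭₁ ≠ 𝔭₂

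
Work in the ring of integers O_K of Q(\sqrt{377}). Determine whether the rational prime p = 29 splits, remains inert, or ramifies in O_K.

377 mod 4 = 1, hence disc K = 377 and O_K = ℤ[(1+√377)/2].
disc(K) = 377 = 29·13, so p = 29 is ramified.

ramified — (29) = 𝔭²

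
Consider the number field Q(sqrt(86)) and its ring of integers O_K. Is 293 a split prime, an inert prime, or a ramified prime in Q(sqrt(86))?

remains prime (inert)

86 mod 4 = 2, hence disc K = 4·86 = 344 and O_K = ℤ[√86].
disc(K) = 344 is not divisible by 293; 293 is unramified.
(86/293) = 86^146 mod 293 = 292, giving Legendre symbol -1.
d is a non-residue mod p, hence 293 remains inert in O_K.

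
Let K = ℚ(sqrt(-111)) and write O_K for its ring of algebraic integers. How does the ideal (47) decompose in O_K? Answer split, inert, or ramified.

Since -111 ≡ 1 mod 4, the ring of integers is ℤ[(1+√-111)/2] with discriminant -111.
disc(K) = -111 is not divisible by 47; 47 is unramified.
Euler's criterion: (-111)^23 mod 47 = 46. Thus (-111|47) = -1.
(-111/47) = -1, so 47 is inert.

47 remains inert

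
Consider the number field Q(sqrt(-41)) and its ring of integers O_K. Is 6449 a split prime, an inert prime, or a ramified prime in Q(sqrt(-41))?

p is inert

d = -41 ≡ 3 (mod 4), so O_K = ℤ[√-41] and disc(K) = 4d = -164.
disc(K) = -164 is not divisible by 6449; 6449 is unramified.
Compute (-41/6449) via Euler: 6408^((6449-1)/2) mod 6449 = 6448, so (-41/6449) = -1.
(-41/6449) = -1, so 6449 is inert.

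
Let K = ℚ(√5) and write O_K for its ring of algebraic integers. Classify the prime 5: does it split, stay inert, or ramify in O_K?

ramified

5 mod 4 = 1, hence disc K = 5 and O_K = ℤ[(1+√5)/2].
disc(K) = 5 = 5·1, so p = 5 is ramified.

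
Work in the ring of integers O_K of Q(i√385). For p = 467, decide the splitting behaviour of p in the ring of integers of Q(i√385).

d = -385 ≡ 3 (mod 4), so O_K = ℤ[√-385] and disc(K) = 4d = -1540.
Since gcd(467, -1540) = 1 the prime 467 does not ramify.
Euler's criterion: (-385)^233 mod 467 = 466. Thus (-385|467) = -1.
(-385/467) = -1, so 467 is inert.

remains prime (inert)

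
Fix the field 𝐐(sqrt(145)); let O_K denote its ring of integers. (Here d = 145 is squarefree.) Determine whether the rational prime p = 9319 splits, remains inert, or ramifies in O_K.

d = 145 ≡ 1 (mod 4), so O_K = ℤ[(1+√145)/2] and disc(K) = d = 145.
Since gcd(9319, 145) = 1 the prime 9319 does not ramify.
(145/9319) = 145^4659 mod 9319 = 9318, giving Legendre symbol -1.
d is a non-residue mod p, hence 9319 remains inert in O_K.

9319 remains inert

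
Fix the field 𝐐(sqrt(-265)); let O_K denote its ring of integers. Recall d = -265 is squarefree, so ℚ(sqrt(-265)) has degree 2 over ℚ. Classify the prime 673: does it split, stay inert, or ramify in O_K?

Since -265 ≢ 1 mod 4, the ring of integers is ℤ[√-265] with discriminant 4·(-265) = -1060.
disc(K) = -1060 is not divisible by 673; 673 is unramified.
(-265/673) = 408^336 mod 673 = 672, giving Legendre symbol -1.
d is a non-residue mod p, hence 673 remains inert in O_K.

inert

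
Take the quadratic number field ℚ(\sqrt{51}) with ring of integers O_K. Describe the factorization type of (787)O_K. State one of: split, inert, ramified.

split

d = 51 ≡ 3 (mod 4), so O_K = ℤ[√51] and disc(K) = 4d = 204.
disc(K) = 204 is not divisible by 787; 787 is unramified.
Legendre symbol by Euler's criterion: (51/787) ≡ 51^393 ≡ 1 (mod 787), i.e. (51/787) = 1.
d is a quadratic residue mod p, hence 787 splits in O_K.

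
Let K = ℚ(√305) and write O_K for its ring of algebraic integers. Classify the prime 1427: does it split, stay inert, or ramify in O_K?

305 mod 4 = 1, hence disc K = 305 and O_K = ℤ[(1+√305)/2].
1427 ∤ 305, so 1427 is unramified.
Euler's criterion: 305^713 mod 1427 = 1. Thus (305|1427) = 1.
Legendre symbol 1 ⇒ 1427 is split.

splits completely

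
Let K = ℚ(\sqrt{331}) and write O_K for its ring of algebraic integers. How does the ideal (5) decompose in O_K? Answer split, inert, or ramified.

split

Since 331 ≢ 1 mod 4, the ring of integers is ℤ[√331] with discriminant 4·331 = 1324.
5 ∤ 1324, so 5 is unramified.
Legendre symbol by Euler's criterion: (331/5) ≡ 331^2 ≡ 1 (mod 5), i.e. (331/5) = 1.
Legendre symbol 1 ⇒ 5 is split.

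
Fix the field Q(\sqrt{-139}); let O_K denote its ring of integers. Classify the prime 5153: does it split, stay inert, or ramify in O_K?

Since -139 ≡ 1 mod 4, the ring of integers is ℤ[(1+√-139)/2] with discriminant -139.
5153 ∤ -139, so 5153 is unramified.
Compute (-139/5153) via Euler: 5014^((5153-1)/2) mod 5153 = 5152, so (-139/5153) = -1.
d is a non-residue mod p, hence 5153 remains inert in O_K.

inert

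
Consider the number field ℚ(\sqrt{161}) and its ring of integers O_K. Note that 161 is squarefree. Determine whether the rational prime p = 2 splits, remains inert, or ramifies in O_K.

161 mod 4 = 1, hence disc K = 161 and O_K = ℤ[(1+√161)/2].
disc(K) = 161 is not divisible by 2; 2 is unramified.
Checking d mod 8: 161 ≡ 1. Hence 2 is split in O_K.

2 splits in O_K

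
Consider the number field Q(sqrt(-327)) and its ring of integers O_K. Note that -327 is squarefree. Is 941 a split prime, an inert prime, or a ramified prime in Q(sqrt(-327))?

-327 mod 4 = 1, hence disc K = -327 and O_K = ℤ[(1+√-327)/2].
941 ∤ -327, so 941 is unramified.
Legendre symbol by Euler's criterion: (-327/941) ≡ (-327)^470 ≡ 1 (mod 941), i.e. (-327/941) = 1.
d is a quadratic residue mod p, hence 941 splits in O_K.

split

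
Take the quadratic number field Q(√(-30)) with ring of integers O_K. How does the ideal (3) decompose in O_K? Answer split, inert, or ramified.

-30 mod 4 = 2, hence disc K = 4·(-30) = -120 and O_K = ℤ[√-30].
disc(K) = -120 = 3·(-40), so p = 3 is ramified.

ramified — (3) = 𝔭²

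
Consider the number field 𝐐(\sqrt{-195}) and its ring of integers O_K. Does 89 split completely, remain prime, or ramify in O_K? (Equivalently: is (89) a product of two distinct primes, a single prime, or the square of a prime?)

Since -195 ≡ 1 mod 4, the ring of integers is ℤ[(1+√-195)/2] with discriminant -195.
Since gcd(89, -195) = 1 the prime 89 does not ramify.
Euler's criterion: (-195)^44 mod 89 = 1. Thus (-195|89) = 1.
d is a quadratic residue mod p, hence 89 splits in O_K.

splits completely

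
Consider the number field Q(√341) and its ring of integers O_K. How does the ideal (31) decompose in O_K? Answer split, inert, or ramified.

31 is ramified

Since 341 ≡ 1 mod 4, the ring of integers is ℤ[(1+√341)/2] with discriminant 341.
Ramification test: 31 | 341. The prime 31 ramifies in K.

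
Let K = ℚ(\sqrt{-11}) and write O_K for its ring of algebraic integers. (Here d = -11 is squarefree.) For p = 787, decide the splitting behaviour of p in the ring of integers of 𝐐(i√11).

d = -11 ≡ 1 (mod 4), so O_K = ℤ[(1+√-11)/2] and disc(K) = d = -11.
Since gcd(787, -11) = 1 the prime 787 does not ramify.
(-11/787) = 776^393 mod 787 = 786, giving Legendre symbol -1.
d is a non-residue mod p, hence 787 remains inert in O_K.

787 remains inert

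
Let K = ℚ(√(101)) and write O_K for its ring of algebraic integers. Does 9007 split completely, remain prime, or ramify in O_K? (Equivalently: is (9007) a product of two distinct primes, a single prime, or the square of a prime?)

inert

101 mod 4 = 1, hence disc K = 101 and O_K = ℤ[(1+√101)/2].
Since gcd(9007, 101) = 1 the prime 9007 does not ramify.
Euler's criterion: 101^4503 mod 9007 = 9006. Thus (101|9007) = -1.
d is a non-residue mod p, hence 9007 remains inert in O_K.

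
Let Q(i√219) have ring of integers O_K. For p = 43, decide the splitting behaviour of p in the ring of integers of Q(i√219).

-219 mod 4 = 1, hence disc K = -219 and O_K = ℤ[(1+√-219)/2].
43 ∤ -219, so 43 is unramified.
(-219/43) = 39^21 mod 43 = 42, giving Legendre symbol -1.
(-219/43) = -1, so 43 is inert.

inert — (43) stays prime in O_K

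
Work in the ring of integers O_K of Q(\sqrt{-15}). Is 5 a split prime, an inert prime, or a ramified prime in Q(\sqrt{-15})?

ramified — (5) = 𝔭²

d = -15 ≡ 1 (mod 4), so O_K = ℤ[(1+√-15)/2] and disc(K) = d = -15.
5 divides disc(K) = -15, so 5 ramifies.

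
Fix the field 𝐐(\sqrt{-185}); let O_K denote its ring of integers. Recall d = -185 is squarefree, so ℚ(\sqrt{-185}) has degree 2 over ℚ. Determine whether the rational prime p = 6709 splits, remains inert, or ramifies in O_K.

p splits

-185 mod 4 = 3, hence disc K = 4·(-185) = -740 and O_K = ℤ[√-185].
6709 ∤ -740, so 6709 is unramified.
Compute (-185/6709) via Euler: 6524^((6709-1)/2) mod 6709 = 1, so (-185/6709) = 1.
(-185/6709) = 1, so 6709 splits.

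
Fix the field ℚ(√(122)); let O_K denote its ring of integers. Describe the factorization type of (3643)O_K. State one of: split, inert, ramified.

splits completely

Since 122 ≢ 1 mod 4, the ring of integers is ℤ[√122] with discriminant 4·122 = 488.
3643 ∤ 488, so 3643 is unramified.
(122/3643) = 122^1821 mod 3643 = 1, giving Legendre symbol 1.
(122/3643) = 1, so 3643 splits.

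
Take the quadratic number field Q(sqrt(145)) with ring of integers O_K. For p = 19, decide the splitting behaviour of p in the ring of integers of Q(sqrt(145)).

inert

145 mod 4 = 1, hence disc K = 145 and O_K = ℤ[(1+√145)/2].
disc(K) = 145 is not divisible by 19; 19 is unramified.
(145/19) = 12^9 mod 19 = 18, giving Legendre symbol -1.
(145/19) = -1, so 19 is inert.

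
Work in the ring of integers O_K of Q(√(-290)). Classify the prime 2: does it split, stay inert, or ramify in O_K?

-290 mod 4 = 2, hence disc K = 4·(-290) = -1160 and O_K = ℤ[√-290].
2 divides disc(K) = -1160, so 2 ramifies.

ramified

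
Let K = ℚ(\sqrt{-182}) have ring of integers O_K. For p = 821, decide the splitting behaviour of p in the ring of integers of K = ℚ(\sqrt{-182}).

-182 mod 4 = 2, hence disc K = 4·(-182) = -728 and O_K = ℤ[√-182].
disc(K) = -728 is not divisible by 821; 821 is unramified.
(-182/821) = 639^410 mod 821 = 1, giving Legendre symbol 1.
d is a quadratic residue mod p, hence 821 splits in O_K.

splits completely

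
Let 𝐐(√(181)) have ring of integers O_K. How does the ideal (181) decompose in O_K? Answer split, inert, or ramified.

Since 181 ≡ 1 mod 4, the ring of integers is ℤ[(1+√181)/2] with discriminant 181.
disc(K) = 181 = 181·1, so p = 181 is ramified.

ramified — (181) = 𝔭²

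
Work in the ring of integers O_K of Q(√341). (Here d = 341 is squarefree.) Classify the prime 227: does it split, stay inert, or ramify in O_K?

remains prime (inert)

Since 341 ≡ 1 mod 4, the ring of integers is ℤ[(1+√341)/2] with discriminant 341.
disc(K) = 341 is not divisible by 227; 227 is unramified.
(341/227) = 114^113 mod 227 = 226, giving Legendre symbol -1.
(341/227) = -1, so 227 is inert.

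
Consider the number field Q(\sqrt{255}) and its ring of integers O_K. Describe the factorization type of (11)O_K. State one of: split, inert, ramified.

inert

d = 255 ≡ 3 (mod 4), so O_K = ℤ[√255] and disc(K) = 4d = 1020.
disc(K) = 1020 is not divisible by 11; 11 is unramified.
Compute (255/11) via Euler: 2^((11-1)/2) mod 11 = 10, so (255/11) = -1.
d is a non-residue mod p, hence 11 remains inert in O_K.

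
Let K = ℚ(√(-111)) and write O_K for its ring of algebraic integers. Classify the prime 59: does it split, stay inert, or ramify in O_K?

-111 mod 4 = 1, hence disc K = -111 and O_K = ℤ[(1+√-111)/2].
Since gcd(59, -111) = 1 the prime 59 does not ramify.
(-111/59) = 7^29 mod 59 = 1, giving Legendre symbol 1.
d is a quadratic residue mod p, hence 59 splits in O_K.

splits completely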